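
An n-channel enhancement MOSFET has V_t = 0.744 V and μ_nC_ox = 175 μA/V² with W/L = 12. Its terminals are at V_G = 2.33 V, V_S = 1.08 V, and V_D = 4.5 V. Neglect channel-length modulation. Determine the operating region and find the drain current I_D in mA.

V_GS = V_G − V_S = 2.33 − 1.08 = 1.25 V; V_DS = V_D − V_S = 4.5 − 1.08 = 3.42 V.
k_n = μ_nC_ox · (W/L) = 2.1 mA/V².
V_ov = V_GS − V_t = 1.25 − 0.744 = 0.506 V.
Since V_DS = 3.42 V ≥ V_ov = 0.506 V, the device is in saturation.
I_D = ½ k_n V_ov² = 0.5 × 2.1 × 0.506² = 0.269 mA.

Saturation; I_D = 0.269 mA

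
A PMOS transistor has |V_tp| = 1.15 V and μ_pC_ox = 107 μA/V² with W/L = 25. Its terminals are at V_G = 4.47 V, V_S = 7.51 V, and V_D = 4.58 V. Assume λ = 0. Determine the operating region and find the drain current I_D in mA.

V_SG = V_S − V_G = 7.51 − 4.47 = 3.04 V; V_SD = V_S − V_D = 7.51 − 4.58 = 2.93 V.
k_p = μ_pC_ox · (W/L) = 2.675 mA/V².
V_ov = V_SG − |V_tp| = 3.04 − 1.15 = 1.89 V.
Since V_SD = 2.93 V ≥ V_ov = 1.89 V, the device is in saturation.
I_D = ½ k_p V_ov² = 0.5 × 2.675 × 1.89² = 4.78 mA.

Saturation; I_D = 4.78 mA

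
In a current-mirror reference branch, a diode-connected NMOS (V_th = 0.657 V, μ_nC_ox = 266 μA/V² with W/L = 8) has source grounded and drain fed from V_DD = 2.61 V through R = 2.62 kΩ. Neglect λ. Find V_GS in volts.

With gate tied to drain, V_GS = V_DS ≥ V_GS − V_th, so the device is in saturation.
k_n = μ_nC_ox · (W/L) = 2.128 mA/V².
KCL at the drain: ½ k_n (V_GS − V_th)² = (V_DD − V_GS)/R.
Let x = V_GS − 0.657. Then 2.79 x² + x − 1.953 = 0, giving x = 0.677 V (positive root), so V_GS = 1.33 V.
I_D = (V_DD − V_GS)/R = (2.61 − 1.33) / 2.62 = 0.487 mA.

V_GS = 1.33 V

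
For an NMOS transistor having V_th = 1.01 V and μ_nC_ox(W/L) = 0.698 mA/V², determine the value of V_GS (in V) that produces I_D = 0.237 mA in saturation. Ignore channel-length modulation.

V_GS = 1.83 V

In saturation I_D = ½ k_n (V_GS − V_th)², so V_GS − V_th = √(2 I_D / k_n) = √(2 × 0.237 / 0.698) = 0.824 V.
V_GS = 1.01 + 0.824 = 1.83 V.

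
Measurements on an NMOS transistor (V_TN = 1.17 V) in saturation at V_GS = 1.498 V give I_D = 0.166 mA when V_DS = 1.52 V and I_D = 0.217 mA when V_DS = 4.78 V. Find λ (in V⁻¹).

λ = 0.110 V⁻¹

With V_GS fixed, I_D ∝ (1 + λ V_DS) in saturation, so I_D2/I_D1 = (1 + λ V_DS2)/(1 + λ V_DS1).
0.217/0.166 = 1.307 = (1 + 4.78 λ)/(1 + 1.52 λ).
Solving: λ (I_D1 V_DS2 − I_D2 V_DS1) = I_D2 − I_D1, so λ = (0.217 − 0.166) / (0.166 × 4.78 − 0.217 × 1.52) = 0.051 / 0.464 = 0.11 V⁻¹.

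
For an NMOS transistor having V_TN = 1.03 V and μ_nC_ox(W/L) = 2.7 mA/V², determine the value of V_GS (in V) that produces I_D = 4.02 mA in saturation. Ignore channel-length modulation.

In saturation I_D = ½ k_n (V_GS − V_TN)², so V_GS − V_TN = √(2 I_D / k_n) = √(2 × 4.02 / 2.7) = 1.73 V.
V_GS = 1.03 + 1.73 = 2.76 V.

V_GS = 2.76 V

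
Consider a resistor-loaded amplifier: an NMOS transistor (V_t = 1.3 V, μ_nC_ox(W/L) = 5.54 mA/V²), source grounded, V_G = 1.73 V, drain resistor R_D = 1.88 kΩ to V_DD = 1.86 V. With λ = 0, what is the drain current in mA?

V_GS = V_G = 1.73 V, so V_ov = 1.73 − 1.3 = 0.43 V.
Assume saturation: I_D = ½ k_n V_ov² = 0.5 × 5.54 × 0.43² = 0.512 mA, giving V_DS = V_DD − I_D R_D = 1.86 − 0.512 × 1.88 = 0.897 V.
V_DS = 0.897 V ≥ V_ov = 0.43 V, confirming saturation.

I_D = 0.512 mA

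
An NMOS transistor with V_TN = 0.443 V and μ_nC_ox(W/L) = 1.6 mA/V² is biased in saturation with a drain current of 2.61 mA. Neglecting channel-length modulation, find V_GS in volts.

V_GS = 2.25 V

In saturation I_D = ½ k_n (V_GS − V_TN)², so V_GS − V_TN = √(2 I_D / k_n) = √(2 × 2.61 / 1.6) = 1.81 V.
V_GS = 0.443 + 1.81 = 2.25 V.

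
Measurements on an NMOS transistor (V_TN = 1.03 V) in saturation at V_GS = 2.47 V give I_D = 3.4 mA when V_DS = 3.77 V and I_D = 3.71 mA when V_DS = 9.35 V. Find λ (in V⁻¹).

λ = 0.0174 V⁻¹

With V_GS fixed, I_D ∝ (1 + λ V_DS) in saturation, so I_D2/I_D1 = (1 + λ V_DS2)/(1 + λ V_DS1).
3.71/3.4 = 1.091 = (1 + 9.35 λ)/(1 + 3.77 λ).
Solving: λ (I_D1 V_DS2 − I_D2 V_DS1) = I_D2 − I_D1, so λ = (3.71 − 3.4) / (3.4 × 9.35 − 3.71 × 3.77) = 0.31 / 17.8 = 0.0174 V⁻¹.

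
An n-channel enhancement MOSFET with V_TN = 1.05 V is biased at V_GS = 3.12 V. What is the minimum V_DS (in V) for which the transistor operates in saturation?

V_DS,sat = 2.07 V

The boundary between triode and saturation is V_DS = V_GS − V_TN = V_ov.
V_ov = 3.12 − 1.05 = 2.07 V.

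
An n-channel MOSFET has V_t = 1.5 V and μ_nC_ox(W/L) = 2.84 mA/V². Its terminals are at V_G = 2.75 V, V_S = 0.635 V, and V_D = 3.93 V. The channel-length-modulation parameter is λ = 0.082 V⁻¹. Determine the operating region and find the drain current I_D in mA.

Saturation; I_D = 0.682 mA

V_GS = V_G − V_S = 2.75 − 0.635 = 2.12 V; V_DS = V_D − V_S = 3.93 − 0.635 = 3.29 V.
V_ov = V_GS − V_t = 2.12 − 1.5 = 0.615 V.
Since V_DS = 3.29 V ≥ V_ov = 0.615 V, the device is in saturation.
I_D = ½ k_n V_ov² (1 + λ V_DS) = 0.5 × 2.84 × 0.615² × (1 + 0.082 × 3.29) = 0.682 mA.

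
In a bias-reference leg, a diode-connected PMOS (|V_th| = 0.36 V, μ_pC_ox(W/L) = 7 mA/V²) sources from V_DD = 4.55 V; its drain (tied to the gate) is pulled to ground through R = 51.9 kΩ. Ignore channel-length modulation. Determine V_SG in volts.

V_SG = 0.509 V

With gate tied to drain, V_SG = V_SD ≥ V_SG − |V_th|, so the device is in saturation.
KCL at the drain: ½ k_p (V_SG − |V_th|)² = (V_DD − V_SG)/R.
Let x = V_SG − 0.36. Then 182 x² + x − 4.19 = 0, giving x = 0.149 V (positive root), so V_SG = 0.509 V.
I_D = (V_DD − V_SG)/R = (4.55 − 0.509) / 51.9 = 0.0779 mA.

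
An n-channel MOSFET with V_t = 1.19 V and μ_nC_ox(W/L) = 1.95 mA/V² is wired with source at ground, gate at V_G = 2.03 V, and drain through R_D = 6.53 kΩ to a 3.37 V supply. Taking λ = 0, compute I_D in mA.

I_D = 0.461 mA

V_GS = V_G = 2.03 V, so V_ov = 2.03 − 1.19 = 0.84 V.
Assume saturation: I_D = ½ k_n V_ov² = 0.5 × 1.95 × 0.84² = 0.688 mA, giving V_DS = V_DD − I_D R_D = 3.37 − 0.688 × 6.53 = -1.12 V.
But -1.12 V < V_ov = 0.84 V, so the device is actually in triode.
In triode I_D = k_n[V_ov V_DS − ½ V_DS²] and I_D = (V_DD − V_DS)/R_D. Equating: 6.37 V_DS² − 11.7 V_DS + 3.37 = 0, giving V_DS = 0.358 V (the root below V_ov).
I_D = (3.37 − 0.358) / 6.53 = 0.461 mA.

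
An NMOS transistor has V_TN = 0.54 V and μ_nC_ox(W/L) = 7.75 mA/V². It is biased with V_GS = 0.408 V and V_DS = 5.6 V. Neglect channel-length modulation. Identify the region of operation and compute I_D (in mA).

V_GS = 0.408 V < V_TN = 0.54 V, so the transistor is in cutoff.

Cutoff; I_D = 0 mA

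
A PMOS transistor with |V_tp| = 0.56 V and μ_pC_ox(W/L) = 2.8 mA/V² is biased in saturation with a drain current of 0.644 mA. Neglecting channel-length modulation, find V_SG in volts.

In saturation I_D = ½ k_p (V_SG − |V_tp|)², so V_SG − |V_tp| = √(2 I_D / k_p) = √(2 × 0.644 / 2.8) = 0.678 V.
V_SG = 0.56 + 0.678 = 1.24 V.

V_SG = 1.24 V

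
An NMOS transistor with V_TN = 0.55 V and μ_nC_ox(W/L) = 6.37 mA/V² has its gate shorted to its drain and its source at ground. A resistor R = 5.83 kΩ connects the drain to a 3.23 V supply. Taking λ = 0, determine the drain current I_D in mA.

With gate tied to drain, V_GS = V_DS ≥ V_GS − V_TN, so the device is in saturation.
KCL at the drain: ½ k_n (V_GS − V_TN)² = (V_DD − V_GS)/R.
Let x = V_GS − 0.55. Then 18.6 x² + x − 2.68 = 0, giving x = 0.354 V (positive root), so V_GS = 0.904 V.
I_D = (V_DD − V_GS)/R = (3.23 − 0.904) / 5.83 = 0.399 mA.

I_D = 0.399 mA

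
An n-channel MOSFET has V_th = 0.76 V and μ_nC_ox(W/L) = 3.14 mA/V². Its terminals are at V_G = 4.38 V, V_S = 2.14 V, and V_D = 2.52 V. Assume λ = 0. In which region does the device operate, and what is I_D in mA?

Triode; I_D = 1.54 mA

V_GS = V_G − V_S = 4.38 − 2.14 = 2.24 V; V_DS = V_D − V_S = 2.52 − 2.14 = 0.38 V.
V_ov = V_GS − V_th = 2.24 − 0.76 = 1.48 V.
Since V_DS = 0.38 V < V_ov = 1.48 V, the device is in the triode region.
I_D = k_n [V_ov · V_DS − ½ V_DS²] = 3.14 × [1.48 × 0.38 − 0.5 × 0.38²] = 1.54 mA.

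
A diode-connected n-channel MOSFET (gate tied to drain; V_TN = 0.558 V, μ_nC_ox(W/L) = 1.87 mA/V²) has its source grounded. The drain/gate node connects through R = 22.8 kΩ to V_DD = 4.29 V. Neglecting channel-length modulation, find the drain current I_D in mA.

With gate tied to drain, V_GS = V_DS ≥ V_GS − V_TN, so the device is in saturation.
KCL at the drain: ½ k_n (V_GS − V_TN)² = (V_DD − V_GS)/R.
Let x = V_GS − 0.558. Then 21.3 x² + x − 3.732 = 0, giving x = 0.396 V (positive root), so V_GS = 0.954 V.
I_D = (V_DD − V_GS)/R = (4.29 − 0.954) / 22.8 = 0.146 mA.

I_D = 0.146 mA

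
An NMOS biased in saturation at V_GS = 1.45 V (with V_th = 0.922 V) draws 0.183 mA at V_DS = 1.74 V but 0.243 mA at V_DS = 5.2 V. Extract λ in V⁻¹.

With V_GS fixed, I_D ∝ (1 + λ V_DS) in saturation, so I_D2/I_D1 = (1 + λ V_DS2)/(1 + λ V_DS1).
0.243/0.183 = 1.328 = (1 + 5.2 λ)/(1 + 1.74 λ).
Solving: λ (I_D1 V_DS2 − I_D2 V_DS1) = I_D2 − I_D1, so λ = (0.243 − 0.183) / (0.183 × 5.2 − 0.243 × 1.74) = 0.06 / 0.529 = 0.113 V⁻¹.

λ = 0.113 V⁻¹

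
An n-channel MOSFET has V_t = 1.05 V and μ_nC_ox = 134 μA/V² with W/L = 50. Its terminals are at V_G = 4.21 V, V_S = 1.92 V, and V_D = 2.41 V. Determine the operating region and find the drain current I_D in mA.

V_GS = V_G − V_S = 4.21 − 1.92 = 2.29 V; V_DS = V_D − V_S = 2.41 − 1.92 = 0.49 V.
k_n = μ_nC_ox · (W/L) = 6.7 mA/V².
V_ov = V_GS − V_t = 2.29 − 1.05 = 1.24 V.
Since V_DS = 0.49 V < V_ov = 1.24 V, the device is in the triode region.
I_D = k_n [V_ov · V_DS − ½ V_DS²] = 6.7 × [1.24 × 0.49 − 0.5 × 0.49²] = 3.27 mA.

Triode; I_D = 3.27 mA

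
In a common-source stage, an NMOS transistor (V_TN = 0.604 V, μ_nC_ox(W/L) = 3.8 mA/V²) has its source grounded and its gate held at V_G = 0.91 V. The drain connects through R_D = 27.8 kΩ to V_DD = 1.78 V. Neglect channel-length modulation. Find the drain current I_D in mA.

V_GS = V_G = 0.91 V, so V_ov = 0.91 − 0.604 = 0.306 V.
Assume saturation: I_D = ½ k_n V_ov² = 0.5 × 3.8 × 0.306² = 0.178 mA, giving V_DS = V_DD − I_D R_D = 1.78 − 0.178 × 27.8 = -3.17 V.
But -3.17 V < V_ov = 0.306 V, so the device is actually in triode.
In triode I_D = k_n[V_ov V_DS − ½ V_DS²] and I_D = (V_DD − V_DS)/R_D. Equating: 52.8 V_DS² − 33.33 V_DS + 1.78 = 0, giving V_DS = 0.0589 V (the root below V_ov).
I_D = (1.78 − 0.0589) / 27.8 = 0.0619 mA.

I_D = 0.0619 mA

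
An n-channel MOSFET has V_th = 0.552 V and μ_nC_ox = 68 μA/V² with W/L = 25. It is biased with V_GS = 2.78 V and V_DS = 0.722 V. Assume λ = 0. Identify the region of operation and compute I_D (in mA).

Triode; I_D = 2.29 mA

k_n = μ_nC_ox · (W/L) = 1.7 mA/V².
V_ov = V_GS − V_th = 2.78 − 0.552 = 2.23 V.
Since V_DS = 0.722 V < V_ov = 2.23 V, the device is in the triode region.
I_D = k_n [V_ov · V_DS − ½ V_DS²] = 1.7 × [2.23 × 0.722 − 0.5 × 0.722²] = 2.29 mA.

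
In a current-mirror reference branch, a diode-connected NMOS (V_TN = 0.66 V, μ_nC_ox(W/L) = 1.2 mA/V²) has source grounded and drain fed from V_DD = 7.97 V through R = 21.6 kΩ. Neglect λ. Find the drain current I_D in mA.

With gate tied to drain, V_GS = V_DS ≥ V_GS − V_TN, so the device is in saturation.
KCL at the drain: ½ k_n (V_GS − V_TN)² = (V_DD − V_GS)/R.
Let x = V_GS − 0.66. Then 13 x² + x − 7.31 = 0, giving x = 0.713 V (positive root), so V_GS = 1.37 V.
I_D = (V_DD − V_GS)/R = (7.97 − 1.37) / 21.6 = 0.305 mA.

I_D = 0.305 mA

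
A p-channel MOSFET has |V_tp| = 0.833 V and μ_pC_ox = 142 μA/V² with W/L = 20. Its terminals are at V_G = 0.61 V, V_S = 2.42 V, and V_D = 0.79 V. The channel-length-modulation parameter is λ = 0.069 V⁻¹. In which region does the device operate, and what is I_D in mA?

Saturation; I_D = 1.51 mA

V_SG = V_S − V_G = 2.42 − 0.61 = 1.81 V; V_SD = V_S − V_D = 2.42 − 0.79 = 1.63 V.
k_p = μ_pC_ox · (W/L) = 2.84 mA/V².
V_ov = V_SG − |V_tp| = 1.81 − 0.833 = 0.977 V.
Since V_SD = 1.63 V ≥ V_ov = 0.977 V, the device is in saturation.
I_D = ½ k_p V_ov² (1 + λ V_SD) = 0.5 × 2.84 × 0.977² × (1 + 0.069 × 1.63) = 1.51 mA.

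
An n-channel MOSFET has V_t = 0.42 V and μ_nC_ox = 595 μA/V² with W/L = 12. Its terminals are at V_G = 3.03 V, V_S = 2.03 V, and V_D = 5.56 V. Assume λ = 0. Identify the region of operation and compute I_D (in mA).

V_GS = V_G − V_S = 3.03 − 2.03 = 1 V; V_DS = V_D − V_S = 5.56 − 2.03 = 3.53 V.
k_n = μ_nC_ox · (W/L) = 7.14 mA/V².
V_ov = V_GS − V_t = 1 − 0.42 = 0.58 V.
Since V_DS = 3.53 V ≥ V_ov = 0.58 V, the device is in saturation.
I_D = ½ k_n V_ov² = 0.5 × 7.14 × 0.58² = 1.2 mA.

Saturation; I_D = 1.20 mA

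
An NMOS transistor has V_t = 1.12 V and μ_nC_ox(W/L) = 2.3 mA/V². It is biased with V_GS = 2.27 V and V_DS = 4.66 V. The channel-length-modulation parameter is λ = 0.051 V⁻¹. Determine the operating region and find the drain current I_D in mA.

Saturation; I_D = 1.88 mA

V_ov = V_GS − V_t = 2.27 − 1.12 = 1.15 V.
Since V_DS = 4.66 V ≥ V_ov = 1.15 V, the device is in saturation.
I_D = ½ k_n V_ov² (1 + λ V_DS) = 0.5 × 2.3 × 1.15² × (1 + 0.051 × 4.66) = 1.88 mA.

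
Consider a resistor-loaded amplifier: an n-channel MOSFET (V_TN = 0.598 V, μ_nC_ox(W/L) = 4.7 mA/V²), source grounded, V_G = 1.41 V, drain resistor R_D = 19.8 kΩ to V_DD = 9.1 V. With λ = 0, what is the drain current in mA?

I_D = 0.453 mA

V_GS = V_G = 1.41 V, so V_ov = 1.41 − 0.598 = 0.812 V.
Assume saturation: I_D = ½ k_n V_ov² = 0.5 × 4.7 × 0.812² = 1.55 mA, giving V_DS = V_DD − I_D R_D = 9.1 − 1.55 × 19.8 = -21.6 V.
But -21.6 V < V_ov = 0.812 V, so the device is actually in triode.
In triode I_D = k_n[V_ov V_DS − ½ V_DS²] and I_D = (V_DD − V_DS)/R_D. Equating: 46.5 V_DS² − 76.56 V_DS + 9.1 = 0, giving V_DS = 0.129 V (the root below V_ov).
I_D = (9.1 − 0.129) / 19.8 = 0.453 mA.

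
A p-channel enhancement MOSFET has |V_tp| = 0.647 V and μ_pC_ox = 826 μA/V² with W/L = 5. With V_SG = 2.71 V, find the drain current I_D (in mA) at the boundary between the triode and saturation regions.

I_D = 8.79 mA

At the boundary V_SD = V_ov = V_SG − |V_tp| = 2.71 − 0.647 = 2.06 V.
k_p = μ_pC_ox · (W/L) = 4.13 mA/V².
I_D = ½ k_p V_ov² = 0.5 × 4.13 × 2.06² = 8.79 mA.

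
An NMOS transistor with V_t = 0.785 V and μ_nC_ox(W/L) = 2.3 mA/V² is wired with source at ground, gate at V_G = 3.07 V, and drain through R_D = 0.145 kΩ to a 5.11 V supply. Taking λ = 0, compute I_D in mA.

V_GS = V_G = 3.07 V, so V_ov = 3.07 − 0.785 = 2.28 V.
Assume saturation: I_D = ½ k_n V_ov² = 0.5 × 2.3 × 2.28² = 6 mA, giving V_DS = V_DD − I_D R_D = 5.11 − 6 × 0.145 = 4.24 V.
V_DS = 4.24 V ≥ V_ov = 2.28 V, confirming saturation.

I_D = 6.00 mA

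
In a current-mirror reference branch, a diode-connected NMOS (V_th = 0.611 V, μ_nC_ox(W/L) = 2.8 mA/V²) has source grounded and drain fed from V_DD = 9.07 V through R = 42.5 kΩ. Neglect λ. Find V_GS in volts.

With gate tied to drain, V_GS = V_DS ≥ V_GS − V_th, so the device is in saturation.
KCL at the drain: ½ k_n (V_GS − V_th)² = (V_DD − V_GS)/R.
Let x = V_GS − 0.611. Then 59.5 x² + x − 8.459 = 0, giving x = 0.369 V (positive root), so V_GS = 0.98 V.
I_D = (V_DD − V_GS)/R = (9.07 − 0.98) / 42.5 = 0.19 mA.

V_GS = 0.980 V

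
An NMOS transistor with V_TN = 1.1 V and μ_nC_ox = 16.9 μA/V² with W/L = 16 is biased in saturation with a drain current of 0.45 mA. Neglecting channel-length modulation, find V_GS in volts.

V_GS = 2.92 V

k_n = μ_nC_ox · (W/L) = 0.2704 mA/V².
In saturation I_D = ½ k_n (V_GS − V_TN)², so V_GS − V_TN = √(2 I_D / k_n) = √(2 × 0.45 / 0.2704) = 1.82 V.
V_GS = 1.1 + 1.82 = 2.92 V.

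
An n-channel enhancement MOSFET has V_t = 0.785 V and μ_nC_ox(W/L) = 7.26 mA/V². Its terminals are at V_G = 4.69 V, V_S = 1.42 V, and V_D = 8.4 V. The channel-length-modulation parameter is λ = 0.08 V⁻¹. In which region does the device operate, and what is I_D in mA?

Saturation; I_D = 34.9 mA

V_GS = V_G − V_S = 4.69 − 1.42 = 3.27 V; V_DS = V_D − V_S = 8.4 − 1.42 = 6.98 V.
V_ov = V_GS − V_t = 3.27 − 0.785 = 2.49 V.
Since V_DS = 6.98 V ≥ V_ov = 2.49 V, the device is in saturation.
I_D = ½ k_n V_ov² (1 + λ V_DS) = 0.5 × 7.26 × 2.49² × (1 + 0.08 × 6.98) = 34.9 mA.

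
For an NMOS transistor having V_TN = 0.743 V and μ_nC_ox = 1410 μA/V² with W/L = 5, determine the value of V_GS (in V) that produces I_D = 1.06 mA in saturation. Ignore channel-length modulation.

V_GS = 1.29 V

k_n = μ_nC_ox · (W/L) = 7.05 mA/V².
In saturation I_D = ½ k_n (V_GS − V_TN)², so V_GS − V_TN = √(2 I_D / k_n) = √(2 × 1.06 / 7.05) = 0.548 V.
V_GS = 0.743 + 0.548 = 1.29 V.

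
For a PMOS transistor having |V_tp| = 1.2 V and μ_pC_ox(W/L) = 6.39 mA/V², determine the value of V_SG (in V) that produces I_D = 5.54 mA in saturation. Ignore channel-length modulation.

V_SG = 2.52 V

In saturation I_D = ½ k_p (V_SG − |V_tp|)², so V_SG − |V_tp| = √(2 I_D / k_p) = √(2 × 5.54 / 6.39) = 1.32 V.
V_SG = 1.2 + 1.32 = 2.52 V.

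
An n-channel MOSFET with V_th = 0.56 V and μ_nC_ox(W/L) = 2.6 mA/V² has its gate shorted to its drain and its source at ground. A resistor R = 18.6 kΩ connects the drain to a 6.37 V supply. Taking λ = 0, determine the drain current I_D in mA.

I_D = 0.287 mA

With gate tied to drain, V_GS = V_DS ≥ V_GS − V_th, so the device is in saturation.
KCL at the drain: ½ k_n (V_GS − V_th)² = (V_DD − V_GS)/R.
Let x = V_GS − 0.56. Then 24.2 x² + x − 5.81 = 0, giving x = 0.47 V (positive root), so V_GS = 1.03 V.
I_D = (V_DD − V_GS)/R = (6.37 − 1.03) / 18.6 = 0.287 mA.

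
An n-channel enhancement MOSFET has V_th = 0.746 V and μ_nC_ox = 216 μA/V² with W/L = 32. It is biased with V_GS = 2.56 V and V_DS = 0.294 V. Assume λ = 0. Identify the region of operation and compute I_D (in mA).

Triode; I_D = 3.39 mA

k_n = μ_nC_ox · (W/L) = 6.912 mA/V².
V_ov = V_GS − V_th = 2.56 − 0.746 = 1.81 V.
Since V_DS = 0.294 V < V_ov = 1.81 V, the device is in the triode region.
I_D = k_n [V_ov · V_DS − ½ V_DS²] = 6.912 × [1.81 × 0.294 − 0.5 × 0.294²] = 3.39 mA.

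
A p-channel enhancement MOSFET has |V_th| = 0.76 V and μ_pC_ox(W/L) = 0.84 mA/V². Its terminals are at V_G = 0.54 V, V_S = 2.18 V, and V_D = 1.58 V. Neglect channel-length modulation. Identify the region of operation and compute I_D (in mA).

V_SG = V_S − V_G = 2.18 − 0.54 = 1.64 V; V_SD = V_S − V_D = 2.18 − 1.58 = 0.6 V.
V_ov = V_SG − |V_th| = 1.64 − 0.76 = 0.88 V.
Since V_SD = 0.6 V < V_ov = 0.88 V, the device is in the triode region.
I_D = k_p [V_ov · V_SD − ½ V_SD²] = 0.84 × [0.88 × 0.6 − 0.5 × 0.6²] = 0.292 mA.

Triode; I_D = 0.292 mA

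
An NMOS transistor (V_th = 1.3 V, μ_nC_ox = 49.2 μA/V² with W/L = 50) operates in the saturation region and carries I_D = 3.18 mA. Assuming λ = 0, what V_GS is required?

V_GS = 2.91 V

k_n = μ_nC_ox · (W/L) = 2.46 mA/V².
In saturation I_D = ½ k_n (V_GS − V_th)², so V_GS − V_th = √(2 I_D / k_n) = √(2 × 3.18 / 2.46) = 1.61 V.
V_GS = 1.3 + 1.61 = 2.91 V.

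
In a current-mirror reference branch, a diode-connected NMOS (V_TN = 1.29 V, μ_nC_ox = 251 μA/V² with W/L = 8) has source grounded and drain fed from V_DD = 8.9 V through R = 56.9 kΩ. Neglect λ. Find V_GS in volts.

With gate tied to drain, V_GS = V_DS ≥ V_GS − V_TN, so the device is in saturation.
k_n = μ_nC_ox · (W/L) = 2.008 mA/V².
KCL at the drain: ½ k_n (V_GS − V_TN)² = (V_DD − V_GS)/R.
Let x = V_GS − 1.29. Then 57.1 x² + x − 7.61 = 0, giving x = 0.356 V (positive root), so V_GS = 1.65 V.
I_D = (V_DD − V_GS)/R = (8.9 − 1.65) / 56.9 = 0.127 mA.

V_GS = 1.65 V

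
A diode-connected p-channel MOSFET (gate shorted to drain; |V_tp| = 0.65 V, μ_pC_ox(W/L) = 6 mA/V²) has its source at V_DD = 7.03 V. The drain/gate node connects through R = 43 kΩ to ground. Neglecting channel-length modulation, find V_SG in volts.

With gate tied to drain, V_SG = V_SD ≥ V_SG − |V_tp|, so the device is in saturation.
KCL at the drain: ½ k_p (V_SG − |V_tp|)² = (V_DD − V_SG)/R.
Let x = V_SG − 0.65. Then 129 x² + x − 6.38 = 0, giving x = 0.219 V (positive root), so V_SG = 0.869 V.
I_D = (V_DD − V_SG)/R = (7.03 − 0.869) / 43 = 0.143 mA.

V_SG = 0.869 V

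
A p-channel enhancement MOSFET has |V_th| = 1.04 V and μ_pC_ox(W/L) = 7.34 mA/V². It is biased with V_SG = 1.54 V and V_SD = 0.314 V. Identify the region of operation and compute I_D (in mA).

Triode; I_D = 0.791 mA

V_ov = V_SG − |V_th| = 1.54 − 1.04 = 0.5 V.
Since V_SD = 0.314 V < V_ov = 0.5 V, the device is in the triode region.
I_D = k_p [V_ov · V_SD − ½ V_SD²] = 7.34 × [0.5 × 0.314 − 0.5 × 0.314²] = 0.791 mA.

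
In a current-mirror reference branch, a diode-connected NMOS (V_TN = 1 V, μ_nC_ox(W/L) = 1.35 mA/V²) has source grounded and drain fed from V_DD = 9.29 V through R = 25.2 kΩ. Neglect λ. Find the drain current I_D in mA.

I_D = 0.302 mA

With gate tied to drain, V_GS = V_DS ≥ V_GS − V_TN, so the device is in saturation.
KCL at the drain: ½ k_n (V_GS − V_TN)² = (V_DD − V_GS)/R.
Let x = V_GS − 1. Then 17 x² + x − 8.29 = 0, giving x = 0.669 V (positive root), so V_GS = 1.67 V.
I_D = (V_DD − V_GS)/R = (9.29 − 1.67) / 25.2 = 0.302 mA.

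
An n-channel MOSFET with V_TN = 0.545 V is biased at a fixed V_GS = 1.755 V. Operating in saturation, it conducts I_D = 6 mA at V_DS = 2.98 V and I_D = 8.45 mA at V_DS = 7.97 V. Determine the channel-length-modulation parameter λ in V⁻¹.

With V_GS fixed, I_D ∝ (1 + λ V_DS) in saturation, so I_D2/I_D1 = (1 + λ V_DS2)/(1 + λ V_DS1).
8.45/6 = 1.408 = (1 + 7.97 λ)/(1 + 2.98 λ).
Solving: λ (I_D1 V_DS2 − I_D2 V_DS1) = I_D2 − I_D1, so λ = (8.45 − 6) / (6 × 7.97 − 8.45 × 2.98) = 2.45 / 22.6 = 0.108 V⁻¹.

λ = 0.108 V⁻¹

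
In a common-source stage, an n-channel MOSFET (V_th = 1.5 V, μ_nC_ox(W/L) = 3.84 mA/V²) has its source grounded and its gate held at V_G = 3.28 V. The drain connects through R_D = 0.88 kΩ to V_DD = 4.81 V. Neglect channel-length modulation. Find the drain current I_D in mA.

I_D = 4.48 mA

V_GS = V_G = 3.28 V, so V_ov = 3.28 − 1.5 = 1.78 V.
Assume saturation: I_D = ½ k_n V_ov² = 0.5 × 3.84 × 1.78² = 6.08 mA, giving V_DS = V_DD − I_D R_D = 4.81 − 6.08 × 0.88 = -0.543 V.
But -0.543 V < V_ov = 1.78 V, so the device is actually in triode.
In triode I_D = k_n[V_ov V_DS − ½ V_DS²] and I_D = (V_DD − V_DS)/R_D. Equating: 1.69 V_DS² − 7.015 V_DS + 4.81 = 0, giving V_DS = 0.867 V (the root below V_ov).
I_D = (4.81 − 0.867) / 0.88 = 4.48 mA.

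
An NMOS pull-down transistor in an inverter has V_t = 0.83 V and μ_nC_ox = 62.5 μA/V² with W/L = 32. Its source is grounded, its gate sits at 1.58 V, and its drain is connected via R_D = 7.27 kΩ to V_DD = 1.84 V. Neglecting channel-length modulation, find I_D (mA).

I_D = 0.229 mA

V_GS = V_G = 1.58 V, so V_ov = 1.58 − 0.83 = 0.75 V.
k_n = μ_nC_ox · (W/L) = 2 mA/V².
Assume saturation: I_D = ½ k_n V_ov² = 0.5 × 2 × 0.75² = 0.563 mA, giving V_DS = V_DD − I_D R_D = 1.84 − 0.563 × 7.27 = -2.25 V.
But -2.25 V < V_ov = 0.75 V, so the device is actually in triode.
In triode I_D = k_n[V_ov V_DS − ½ V_DS²] and I_D = (V_DD − V_DS)/R_D. Equating: 7.27 V_DS² − 11.91 V_DS + 1.84 = 0, giving V_DS = 0.173 V (the root below V_ov).
I_D = (1.84 − 0.173) / 7.27 = 0.229 mA.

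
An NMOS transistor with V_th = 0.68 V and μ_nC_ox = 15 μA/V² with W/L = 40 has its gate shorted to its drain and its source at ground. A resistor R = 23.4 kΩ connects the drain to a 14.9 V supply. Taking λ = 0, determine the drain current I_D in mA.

I_D = 0.550 mA

With gate tied to drain, V_GS = V_DS ≥ V_GS − V_th, so the device is in saturation.
k_n = μ_nC_ox · (W/L) = 0.6 mA/V².
KCL at the drain: ½ k_n (V_GS − V_th)² = (V_DD − V_GS)/R.
Let x = V_GS − 0.68. Then 7.02 x² + x − 14.22 = 0, giving x = 1.35 V (positive root), so V_GS = 2.03 V.
I_D = (V_DD − V_GS)/R = (14.9 − 2.03) / 23.4 = 0.55 mA.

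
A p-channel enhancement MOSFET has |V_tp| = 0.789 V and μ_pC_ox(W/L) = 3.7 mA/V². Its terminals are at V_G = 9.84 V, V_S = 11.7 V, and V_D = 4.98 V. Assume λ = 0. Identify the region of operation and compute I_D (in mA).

V_SG = V_S − V_G = 11.7 − 9.84 = 1.86 V; V_SD = V_S − V_D = 11.7 − 4.98 = 6.72 V.
V_ov = V_SG − |V_tp| = 1.86 − 0.789 = 1.07 V.
Since V_SD = 6.72 V ≥ V_ov = 1.07 V, the device is in saturation.
I_D = ½ k_p V_ov² = 0.5 × 3.7 × 1.07² = 2.12 mA.

Saturation; I_D = 2.12 mA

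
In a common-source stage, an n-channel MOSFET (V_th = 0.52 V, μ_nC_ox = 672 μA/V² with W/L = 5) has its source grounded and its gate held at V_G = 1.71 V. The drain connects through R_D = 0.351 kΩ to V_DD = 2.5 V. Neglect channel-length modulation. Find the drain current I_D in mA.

I_D = 2.38 mA

V_GS = V_G = 1.71 V, so V_ov = 1.71 − 0.52 = 1.19 V.
k_n = μ_nC_ox · (W/L) = 3.36 mA/V².
Assume saturation: I_D = ½ k_n V_ov² = 0.5 × 3.36 × 1.19² = 2.38 mA, giving V_DS = V_DD − I_D R_D = 2.5 − 2.38 × 0.351 = 1.66 V.
V_DS = 1.66 V ≥ V_ov = 1.19 V, confirming saturation.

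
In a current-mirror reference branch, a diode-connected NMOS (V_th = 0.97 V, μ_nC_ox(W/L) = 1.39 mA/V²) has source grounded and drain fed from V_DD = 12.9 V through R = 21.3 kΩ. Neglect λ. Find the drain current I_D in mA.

I_D = 0.520 mA

With gate tied to drain, V_GS = V_DS ≥ V_GS − V_th, so the device is in saturation.
KCL at the drain: ½ k_n (V_GS − V_th)² = (V_DD − V_GS)/R.
Let x = V_GS − 0.97. Then 14.8 x² + x − 11.93 = 0, giving x = 0.865 V (positive root), so V_GS = 1.83 V.
I_D = (V_DD − V_GS)/R = (12.9 − 1.83) / 21.3 = 0.52 mA.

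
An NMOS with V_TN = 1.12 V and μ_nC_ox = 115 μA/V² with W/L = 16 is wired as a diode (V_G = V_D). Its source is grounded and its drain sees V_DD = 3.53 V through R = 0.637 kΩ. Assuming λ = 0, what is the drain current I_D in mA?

With gate tied to drain, V_GS = V_DS ≥ V_GS − V_TN, so the device is in saturation.
k_n = μ_nC_ox · (W/L) = 1.84 mA/V².
KCL at the drain: ½ k_n (V_GS − V_TN)² = (V_DD − V_GS)/R.
Let x = V_GS − 1.12. Then 0.586 x² + x − 2.41 = 0, giving x = 1.35 V (positive root), so V_GS = 2.47 V.
I_D = (V_DD − V_GS)/R = (3.53 − 2.47) / 0.637 = 1.67 mA.

I_D = 1.67 mA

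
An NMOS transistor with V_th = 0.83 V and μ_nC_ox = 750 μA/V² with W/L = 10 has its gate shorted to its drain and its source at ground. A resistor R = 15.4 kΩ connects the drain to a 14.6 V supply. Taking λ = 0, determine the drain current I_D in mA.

I_D = 0.863 mA

With gate tied to drain, V_GS = V_DS ≥ V_GS − V_th, so the device is in saturation.
k_n = μ_nC_ox · (W/L) = 7.5 mA/V².
KCL at the drain: ½ k_n (V_GS − V_th)² = (V_DD − V_GS)/R.
Let x = V_GS − 0.83. Then 57.8 x² + x − 13.77 = 0, giving x = 0.48 V (positive root), so V_GS = 1.31 V.
I_D = (V_DD − V_GS)/R = (14.6 − 1.31) / 15.4 = 0.863 mA.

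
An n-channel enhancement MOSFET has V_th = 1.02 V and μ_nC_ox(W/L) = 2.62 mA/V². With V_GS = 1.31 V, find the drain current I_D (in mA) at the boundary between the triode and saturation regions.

I_D = 0.110 mA

At the boundary V_DS = V_ov = V_GS − V_th = 1.31 − 1.02 = 0.29 V.
I_D = ½ k_n V_ov² = 0.5 × 2.62 × 0.29² = 0.11 mA.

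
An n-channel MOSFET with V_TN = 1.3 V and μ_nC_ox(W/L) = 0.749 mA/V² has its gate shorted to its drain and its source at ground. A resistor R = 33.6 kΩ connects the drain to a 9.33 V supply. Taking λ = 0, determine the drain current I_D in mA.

With gate tied to drain, V_GS = V_DS ≥ V_GS − V_TN, so the device is in saturation.
KCL at the drain: ½ k_n (V_GS − V_TN)² = (V_DD − V_GS)/R.
Let x = V_GS − 1.3. Then 12.6 x² + x − 8.03 = 0, giving x = 0.76 V (positive root), so V_GS = 2.06 V.
I_D = (V_DD − V_GS)/R = (9.33 − 2.06) / 33.6 = 0.216 mA.

I_D = 0.216 mA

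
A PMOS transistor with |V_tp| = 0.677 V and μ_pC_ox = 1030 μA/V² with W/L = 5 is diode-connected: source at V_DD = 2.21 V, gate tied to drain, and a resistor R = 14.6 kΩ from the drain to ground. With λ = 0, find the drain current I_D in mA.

With gate tied to drain, V_SG = V_SD ≥ V_SG − |V_tp|, so the device is in saturation.
k_p = μ_pC_ox · (W/L) = 5.15 mA/V².
KCL at the drain: ½ k_p (V_SG − |V_tp|)² = (V_DD − V_SG)/R.
Let x = V_SG − 0.677. Then 37.6 x² + x − 1.533 = 0, giving x = 0.189 V (positive root), so V_SG = 0.866 V.
I_D = (V_DD − V_SG)/R = (2.21 − 0.866) / 14.6 = 0.092 mA.

I_D = 0.0920 mA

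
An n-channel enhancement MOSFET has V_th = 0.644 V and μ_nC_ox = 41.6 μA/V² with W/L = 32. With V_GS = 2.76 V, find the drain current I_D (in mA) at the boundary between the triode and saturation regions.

I_D = 2.98 mA

At the boundary V_DS = V_ov = V_GS − V_th = 2.76 − 0.644 = 2.12 V.
k_n = μ_nC_ox · (W/L) = 1.331 mA/V².
I_D = ½ k_n V_ov² = 0.5 × 1.331 × 2.12² = 2.98 mA.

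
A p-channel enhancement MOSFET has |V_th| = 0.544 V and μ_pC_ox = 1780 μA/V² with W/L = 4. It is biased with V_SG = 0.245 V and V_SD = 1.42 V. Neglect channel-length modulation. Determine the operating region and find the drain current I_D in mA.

V_SG = 0.245 V < |V_th| = 0.544 V, so the transistor is in cutoff.

Cutoff; I_D = 0 mA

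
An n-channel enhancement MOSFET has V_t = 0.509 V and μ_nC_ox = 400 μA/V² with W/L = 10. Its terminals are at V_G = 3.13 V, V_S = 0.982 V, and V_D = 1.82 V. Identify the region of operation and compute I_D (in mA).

Triode; I_D = 4.09 mA

V_GS = V_G − V_S = 3.13 − 0.982 = 2.15 V; V_DS = V_D − V_S = 1.82 − 0.982 = 0.838 V.
k_n = μ_nC_ox · (W/L) = 4 mA/V².
V_ov = V_GS − V_t = 2.15 − 0.509 = 1.64 V.
Since V_DS = 0.838 V < V_ov = 1.64 V, the device is in the triode region.
I_D = k_n [V_ov · V_DS − ½ V_DS²] = 4 × [1.64 × 0.838 − 0.5 × 0.838²] = 4.09 mA.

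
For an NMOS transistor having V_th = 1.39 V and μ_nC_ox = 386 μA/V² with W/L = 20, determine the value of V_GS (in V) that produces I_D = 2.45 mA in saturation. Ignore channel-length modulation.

k_n = μ_nC_ox · (W/L) = 7.72 mA/V².
In saturation I_D = ½ k_n (V_GS − V_th)², so V_GS − V_th = √(2 I_D / k_n) = √(2 × 2.45 / 7.72) = 0.797 V.
V_GS = 1.39 + 0.797 = 2.19 V.

V_GS = 2.19 V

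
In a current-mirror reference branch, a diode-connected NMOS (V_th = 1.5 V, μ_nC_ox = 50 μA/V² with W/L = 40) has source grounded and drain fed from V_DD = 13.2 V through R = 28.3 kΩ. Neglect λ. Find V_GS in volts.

V_GS = 2.13 V

With gate tied to drain, V_GS = V_DS ≥ V_GS − V_th, so the device is in saturation.
k_n = μ_nC_ox · (W/L) = 2 mA/V².
KCL at the drain: ½ k_n (V_GS − V_th)² = (V_DD − V_GS)/R.
Let x = V_GS − 1.5. Then 28.3 x² + x − 11.7 = 0, giving x = 0.626 V (positive root), so V_GS = 2.13 V.
I_D = (V_DD − V_GS)/R = (13.2 − 2.13) / 28.3 = 0.391 mA.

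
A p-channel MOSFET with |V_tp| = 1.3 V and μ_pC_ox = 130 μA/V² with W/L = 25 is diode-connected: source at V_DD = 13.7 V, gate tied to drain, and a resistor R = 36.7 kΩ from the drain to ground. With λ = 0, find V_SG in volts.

With gate tied to drain, V_SG = V_SD ≥ V_SG − |V_tp|, so the device is in saturation.
k_p = μ_pC_ox · (W/L) = 3.25 mA/V².
KCL at the drain: ½ k_p (V_SG − |V_tp|)² = (V_DD − V_SG)/R.
Let x = V_SG − 1.3. Then 59.6 x² + x − 12.4 = 0, giving x = 0.448 V (positive root), so V_SG = 1.75 V.
I_D = (V_DD − V_SG)/R = (13.7 − 1.75) / 36.7 = 0.326 mA.

V_SG = 1.75 V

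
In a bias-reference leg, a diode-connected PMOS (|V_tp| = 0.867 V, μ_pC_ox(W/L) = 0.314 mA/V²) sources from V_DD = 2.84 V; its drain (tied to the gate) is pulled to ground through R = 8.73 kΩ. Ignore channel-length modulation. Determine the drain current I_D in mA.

I_D = 0.124 mA

With gate tied to drain, V_SG = V_SD ≥ V_SG − |V_tp|, so the device is in saturation.
KCL at the drain: ½ k_p (V_SG − |V_tp|)² = (V_DD − V_SG)/R.
Let x = V_SG − 0.867. Then 1.37 x² + x − 1.973 = 0, giving x = 0.889 V (positive root), so V_SG = 1.76 V.
I_D = (V_DD − V_SG)/R = (2.84 − 1.76) / 8.73 = 0.124 mA.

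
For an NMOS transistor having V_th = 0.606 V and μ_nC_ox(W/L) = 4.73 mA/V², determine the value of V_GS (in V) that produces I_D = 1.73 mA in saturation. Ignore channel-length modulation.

V_GS = 1.46 V

In saturation I_D = ½ k_n (V_GS − V_th)², so V_GS − V_th = √(2 I_D / k_n) = √(2 × 1.73 / 4.73) = 0.855 V.
V_GS = 0.606 + 0.855 = 1.46 V.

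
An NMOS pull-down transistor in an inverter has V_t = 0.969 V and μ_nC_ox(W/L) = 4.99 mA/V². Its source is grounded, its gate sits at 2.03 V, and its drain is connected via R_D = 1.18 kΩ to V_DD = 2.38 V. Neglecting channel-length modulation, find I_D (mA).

V_GS = V_G = 2.03 V, so V_ov = 2.03 − 0.969 = 1.06 V.
Assume saturation: I_D = ½ k_n V_ov² = 0.5 × 4.99 × 1.06² = 2.81 mA, giving V_DS = V_DD − I_D R_D = 2.38 − 2.81 × 1.18 = -0.934 V.
But -0.934 V < V_ov = 1.06 V, so the device is actually in triode.
In triode I_D = k_n[V_ov V_DS − ½ V_DS²] and I_D = (V_DD − V_DS)/R_D. Equating: 2.94 V_DS² − 7.247 V_DS + 2.38 = 0, giving V_DS = 0.39 V (the root below V_ov).
I_D = (2.38 − 0.39) / 1.18 = 1.69 mA.

I_D = 1.69 mA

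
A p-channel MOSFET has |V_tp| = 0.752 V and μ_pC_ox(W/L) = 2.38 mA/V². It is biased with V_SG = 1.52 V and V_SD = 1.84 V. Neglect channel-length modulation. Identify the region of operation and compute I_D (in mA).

V_ov = V_SG − |V_tp| = 1.52 − 0.752 = 0.768 V.
Since V_SD = 1.84 V ≥ V_ov = 0.768 V, the device is in saturation.
I_D = ½ k_p V_ov² = 0.5 × 2.38 × 0.768² = 0.702 mA.

Saturation; I_D = 0.702 mA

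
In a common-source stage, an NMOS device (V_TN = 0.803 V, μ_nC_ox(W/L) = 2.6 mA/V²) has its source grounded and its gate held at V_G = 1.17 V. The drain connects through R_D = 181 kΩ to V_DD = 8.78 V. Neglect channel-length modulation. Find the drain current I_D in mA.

V_GS = V_G = 1.17 V, so V_ov = 1.17 − 0.803 = 0.367 V.
Assume saturation: I_D = ½ k_n V_ov² = 0.5 × 2.6 × 0.367² = 0.175 mA, giving V_DS = V_DD − I_D R_D = 8.78 − 0.175 × 181 = -22.9 V.
But -22.9 V < V_ov = 0.367 V, so the device is actually in triode.
In triode I_D = k_n[V_ov V_DS − ½ V_DS²] and I_D = (V_DD − V_DS)/R_D. Equating: 235 V_DS² − 173.7 V_DS + 8.78 = 0, giving V_DS = 0.0546 V (the root below V_ov).
I_D = (8.78 − 0.0546) / 181 = 0.0482 mA.

I_D = 0.0482 mA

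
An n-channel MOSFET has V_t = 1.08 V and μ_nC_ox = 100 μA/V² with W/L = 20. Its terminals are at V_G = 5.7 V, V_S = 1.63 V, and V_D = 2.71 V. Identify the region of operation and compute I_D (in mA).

V_GS = V_G − V_S = 5.7 − 1.63 = 4.07 V; V_DS = V_D − V_S = 2.71 − 1.63 = 1.08 V.
k_n = μ_nC_ox · (W/L) = 2 mA/V².
V_ov = V_GS − V_t = 4.07 − 1.08 = 2.99 V.
Since V_DS = 1.08 V < V_ov = 2.99 V, the device is in the triode region.
I_D = k_n [V_ov · V_DS − ½ V_DS²] = 2 × [2.99 × 1.08 − 0.5 × 1.08²] = 5.29 mA.

Triode; I_D = 5.29 mA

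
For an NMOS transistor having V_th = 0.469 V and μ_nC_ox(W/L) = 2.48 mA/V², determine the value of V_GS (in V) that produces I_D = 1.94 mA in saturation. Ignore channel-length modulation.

In saturation I_D = ½ k_n (V_GS − V_th)², so V_GS − V_th = √(2 I_D / k_n) = √(2 × 1.94 / 2.48) = 1.25 V.
V_GS = 0.469 + 1.25 = 1.72 V.

V_GS = 1.72 V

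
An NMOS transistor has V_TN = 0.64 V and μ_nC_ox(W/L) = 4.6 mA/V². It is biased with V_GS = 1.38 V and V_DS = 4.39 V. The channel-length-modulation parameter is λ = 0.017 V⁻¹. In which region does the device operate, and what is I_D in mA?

Saturation; I_D = 1.35 mA

V_ov = V_GS − V_TN = 1.38 − 0.64 = 0.74 V.
Since V_DS = 4.39 V ≥ V_ov = 0.74 V, the device is in saturation.
I_D = ½ k_n V_ov² (1 + λ V_DS) = 0.5 × 4.6 × 0.74² × (1 + 0.017 × 4.39) = 1.35 mA.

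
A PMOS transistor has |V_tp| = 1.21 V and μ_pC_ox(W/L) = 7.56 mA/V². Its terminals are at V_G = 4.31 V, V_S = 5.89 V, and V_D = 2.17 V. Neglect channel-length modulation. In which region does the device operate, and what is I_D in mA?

Saturation; I_D = 0.517 mA

V_SG = V_S − V_G = 5.89 − 4.31 = 1.58 V; V_SD = V_S − V_D = 5.89 − 2.17 = 3.72 V.
V_ov = V_SG − |V_tp| = 1.58 − 1.21 = 0.37 V.
Since V_SD = 3.72 V ≥ V_ov = 0.37 V, the device is in saturation.
I_D = ½ k_p V_ov² = 0.5 × 7.56 × 0.37² = 0.517 mA.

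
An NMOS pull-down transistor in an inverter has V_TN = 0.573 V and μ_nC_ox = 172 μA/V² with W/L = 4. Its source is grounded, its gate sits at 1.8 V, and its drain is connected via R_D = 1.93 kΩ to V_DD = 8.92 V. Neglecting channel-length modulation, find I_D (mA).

V_GS = V_G = 1.8 V, so V_ov = 1.8 − 0.573 = 1.23 V.
k_n = μ_nC_ox · (W/L) = 0.688 mA/V².
Assume saturation: I_D = ½ k_n V_ov² = 0.5 × 0.688 × 1.23² = 0.518 mA, giving V_DS = V_DD − I_D R_D = 8.92 − 0.518 × 1.93 = 7.92 V.
V_DS = 7.92 V ≥ V_ov = 1.23 V, confirming saturation.

I_D = 0.518 mA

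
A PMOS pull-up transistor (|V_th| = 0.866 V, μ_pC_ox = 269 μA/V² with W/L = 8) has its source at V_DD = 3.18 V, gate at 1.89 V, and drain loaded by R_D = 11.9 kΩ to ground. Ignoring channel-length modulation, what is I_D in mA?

V_SG = V_DD − V_G = 3.18 − 1.89 = 1.29 V, so V_ov = 1.29 − 0.866 = 0.424 V.
k_p = μ_pC_ox · (W/L) = 2.152 mA/V².
Assume saturation: I_D = ½ k_p V_ov² = 0.5 × 2.152 × 0.424² = 0.193 mA, giving V_SD = V_DD − I_D R_D = 3.18 − 0.193 × 11.9 = 0.878 V.
V_SD = 0.878 V ≥ V_ov = 0.424 V, confirming saturation.

I_D = 0.193 mA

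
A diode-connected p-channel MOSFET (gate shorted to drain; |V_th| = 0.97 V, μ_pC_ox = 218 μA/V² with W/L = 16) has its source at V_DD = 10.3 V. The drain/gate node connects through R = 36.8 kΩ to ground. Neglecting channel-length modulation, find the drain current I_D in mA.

With gate tied to drain, V_SG = V_SD ≥ V_SG − |V_th|, so the device is in saturation.
k_p = μ_pC_ox · (W/L) = 3.488 mA/V².
KCL at the drain: ½ k_p (V_SG − |V_th|)² = (V_DD − V_SG)/R.
Let x = V_SG − 0.97. Then 64.2 x² + x − 9.33 = 0, giving x = 0.374 V (positive root), so V_SG = 1.34 V.
I_D = (V_DD − V_SG)/R = (10.3 − 1.34) / 36.8 = 0.243 mA.

I_D = 0.243 mA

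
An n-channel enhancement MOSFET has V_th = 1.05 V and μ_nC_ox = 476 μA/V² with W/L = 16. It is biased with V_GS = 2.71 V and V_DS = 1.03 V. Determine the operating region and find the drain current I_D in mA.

Triode; I_D = 8.98 mA

k_n = μ_nC_ox · (W/L) = 7.616 mA/V².
V_ov = V_GS − V_th = 2.71 − 1.05 = 1.66 V.
Since V_DS = 1.03 V < V_ov = 1.66 V, the device is in the triode region.
I_D = k_n [V_ov · V_DS − ½ V_DS²] = 7.616 × [1.66 × 1.03 − 0.5 × 1.03²] = 8.98 mA.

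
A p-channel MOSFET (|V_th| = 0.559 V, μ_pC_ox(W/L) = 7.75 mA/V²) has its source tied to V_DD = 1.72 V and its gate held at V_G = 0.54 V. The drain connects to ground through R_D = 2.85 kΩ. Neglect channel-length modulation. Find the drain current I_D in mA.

I_D = 0.558 mA

V_SG = V_DD − V_G = 1.72 − 0.54 = 1.18 V, so V_ov = 1.18 − 0.559 = 0.621 V.
Assume saturation: I_D = ½ k_p V_ov² = 0.5 × 7.75 × 0.621² = 1.49 mA, giving V_SD = V_DD − I_D R_D = 1.72 − 1.49 × 2.85 = -2.54 V.
But -2.54 V < V_ov = 0.621 V, so the device is actually in triode.
In triode I_D = k_p[V_ov V_SD − ½ V_SD²] and I_D = (V_DD − V_SD)/R_D. Equating: 11 V_SD² − 14.72 V_SD + 1.72 = 0, giving V_SD = 0.129 V (the root below V_ov).
I_D = (1.72 − 0.129) / 2.85 = 0.558 mA.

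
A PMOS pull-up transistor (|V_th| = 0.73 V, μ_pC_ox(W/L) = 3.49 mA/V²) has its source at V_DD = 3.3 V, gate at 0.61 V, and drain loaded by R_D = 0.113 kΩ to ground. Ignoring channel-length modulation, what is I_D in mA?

V_SG = V_DD − V_G = 3.3 − 0.61 = 2.69 V, so V_ov = 2.69 − 0.73 = 1.96 V.
Assume saturation: I_D = ½ k_p V_ov² = 0.5 × 3.49 × 1.96² = 6.7 mA, giving V_SD = V_DD − I_D R_D = 3.3 − 6.7 × 0.113 = 2.54 V.
V_SD = 2.54 V ≥ V_ov = 1.96 V, confirming saturation.

I_D = 6.70 mA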